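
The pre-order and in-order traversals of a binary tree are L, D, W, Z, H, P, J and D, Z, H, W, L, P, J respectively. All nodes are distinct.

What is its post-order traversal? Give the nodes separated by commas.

H, Z, W, D, J, P, L

The first element of pre-order is the root; it splits in-order into left and right subtrees.
Root L: left subtree has 4 nodes {D, Z, H, W}, right has 2 {P, J}.
  Root D: left subtree has 0 nodes { }, right has 3 {Z, H, W}.
    Root W: left subtree has 2 nodes {Z, H}, right has 0 { }.
      Root Z: left subtree has 0 nodes { }, right has 1 {H}.
  Root P: left subtree has 0 nodes { }, right has 1 {J}.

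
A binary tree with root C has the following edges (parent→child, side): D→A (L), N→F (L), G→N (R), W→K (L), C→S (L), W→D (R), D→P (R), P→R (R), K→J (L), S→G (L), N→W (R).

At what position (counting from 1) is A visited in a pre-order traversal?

10

Pre-order visits the node, then its left subtree, then its right subtree.
Visit C.
At C: go left to S.
  Visit S.
  At S: go left to G.
    Visit G.
    At G: no left child.
    At G: go right to N.
      Visit N.
      At N: go left to F.
        F is a leaf — visit F.
      At N: go right to W.
        Visit W.
        At W: go left to K.
          Visit K.
          At K: go left to J.
            J is a leaf — visit J.
          At K: no right child.
        At W: go right to D.
          Visit D.
          At D: go left to A.
            A is a leaf — visit A.
          At D: go right to P.
            Visit P.
            At P: no left child.
            At P: go right to R.
              R is a leaf — visit R.
  At S: no right child.
At C: no right child.
Full pre-order sequence: C, S, G, N, F, W, K, J, D, A, P, R.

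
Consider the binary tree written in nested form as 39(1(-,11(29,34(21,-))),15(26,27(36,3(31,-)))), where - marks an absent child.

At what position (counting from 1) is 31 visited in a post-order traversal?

8

Post-order visits the left subtree, then the right subtree, then the node.
At 39: go left to 1.
  At 1: no left child.
  At 1: go right to 11.
    At 11: go left to 29.
      29 is a leaf — visit 29.
    At 11: go right to 34.
      At 34: go left to 21.
        21 is a leaf — visit 21.
      At 34: no right child.
      Visit 34.
    Visit 11.
  Visit 1.
At 39: go right to 15.
  At 15: go left to 26.
    26 is a leaf — visit 26.
  At 15: go right to 27.
    At 27: go left to 36.
      36 is a leaf — visit 36.
    At 27: go right to 3.
      At 3: go left to 31.
        31 is a leaf — visit 31.
      At 3: no right child.
      Visit 3.
    Visit 27.
  Visit 15.
Visit 39.
Full post-order sequence: 29, 21, 34, 11, 1, 26, 36, 31, 3, 27, 15, 39.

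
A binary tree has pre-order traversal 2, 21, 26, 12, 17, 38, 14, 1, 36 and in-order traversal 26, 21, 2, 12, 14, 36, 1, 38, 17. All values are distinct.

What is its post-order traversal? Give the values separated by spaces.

The first element of pre-order is the root; it splits in-order into left and right subtrees.
Root 2: left subtree has 2 nodes {26, 21}, right has 6 {12, 14, 36, 1, 38, 17}.
  Root 21: left subtree has 1 node {26}, right has 0 { }.
  Root 12: left subtree has 0 nodes { }, right has 5 {14, 36, 1, 38, 17}.
    Root 17: left subtree has 4 nodes {14, 36, 1, 38}, right has 0 { }.
      Root 38: left subtree has 3 nodes {14, 36, 1}, right has 0 { }.
        Root 14: left subtree has 0 nodes { }, right has 2 {36, 1}.
          Root 1: left subtree has 1 node {36}, right has 0 { }.

26 21 36 1 14 38 17 12 2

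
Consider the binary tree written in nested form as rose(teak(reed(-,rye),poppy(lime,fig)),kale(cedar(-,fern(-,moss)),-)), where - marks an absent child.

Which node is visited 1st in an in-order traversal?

In-order visits the left subtree, then the node, then the right subtree.
At rose: go left to teak.
  At teak: go left to reed.
    At reed: no left child.
    Visit reed.
    At reed: go right to rye.
      rye is a leaf — visit rye.
  Visit teak.
  At teak: go right to poppy.
    At poppy: go left to lime.
      lime is a leaf — visit lime.
    Visit poppy.
    At poppy: go right to fig.
      fig is a leaf — visit fig.
Visit rose.
At rose: go right to kale.
  At kale: go left to cedar.
    At cedar: no left child.
    Visit cedar.
    At cedar: go right to fern.
      At fern: no left child.
      Visit fern.
      At fern: go right to moss.
        moss is a leaf — visit moss.
  Visit kale.
  At kale: no right child.
Full in-order sequence: reed, rye, teak, lime, poppy, fig, rose, cedar, fern, moss, kale.

reed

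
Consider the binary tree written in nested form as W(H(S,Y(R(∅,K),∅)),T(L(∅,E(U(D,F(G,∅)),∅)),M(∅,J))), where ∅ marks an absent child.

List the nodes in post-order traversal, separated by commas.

Post-order visits the left subtree, then the right subtree, then the node.
At W: go left to H.
  At H: go left to S.
    S is a leaf — visit S.
  At H: go right to Y.
    At Y: go left to R.
      At R: no left child.
      At R: go right to K.
        K is a leaf — visit K.
      Visit R.
    At Y: no right child.
    Visit Y.
  Visit H.
At W: go right to T.
  At T: go left to L.
    At L: no left child.
    At L: go right to E.
      At E: go left to U.
        At U: go left to D.
          D is a leaf — visit D.
        At U: go right to F.
          At F: go left to G.
            G is a leaf — visit G.
          At F: no right child.
          Visit F.
        Visit U.
      At E: no right child.
      Visit E.
    Visit L.
  At T: go right to M.
    At M: no left child.
    At M: go right to J.
      J is a leaf — visit J.
    Visit M.
  Visit T.
Visit W.

S, K, R, Y, H, D, G, F, U, E, L, J, M, T, W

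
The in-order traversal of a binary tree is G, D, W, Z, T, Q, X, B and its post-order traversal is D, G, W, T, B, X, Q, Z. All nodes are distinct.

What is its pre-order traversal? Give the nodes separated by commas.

The last element of post-order is the root; it splits in-order into left and right subtrees.
Root Z: left subtree has 3 nodes {G, D, W}, right has 4 {T, Q, X, B}.
  Root W: left subtree has 2 nodes {G, D}, right has 0 { }.
    Root G: left subtree has 0 nodes { }, right has 1 {D}.
  Root Q: left subtree has 1 node {T}, right has 2 {X, B}.
    Root X: left subtree has 0 nodes { }, right has 1 {B}.

Z, W, G, D, Q, T, X, B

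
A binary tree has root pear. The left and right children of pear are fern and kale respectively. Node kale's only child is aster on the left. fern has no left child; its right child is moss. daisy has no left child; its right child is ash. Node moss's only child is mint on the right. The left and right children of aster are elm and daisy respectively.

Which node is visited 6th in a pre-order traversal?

Pre-order visits the node, then its left subtree, then its right subtree.
Visit pear.
At pear: go left to fern.
  Visit fern.
  At fern: no left child.
  At fern: go right to moss.
    Visit moss.
    At moss: no left child.
    At moss: go right to mint.
      mint is a leaf — visit mint.
At pear: go right to kale.
  Visit kale.
  At kale: go left to aster.
    Visit aster.
    At aster: go left to elm.
      elm is a leaf — visit elm.
    At aster: go right to daisy.
      Visit daisy.
      At daisy: no left child.
      At daisy: go right to ash.
        ash is a leaf — visit ash.
  At kale: no right child.
Full pre-order sequence: pear, fern, moss, mint, kale, aster, elm, daisy, ash.

aster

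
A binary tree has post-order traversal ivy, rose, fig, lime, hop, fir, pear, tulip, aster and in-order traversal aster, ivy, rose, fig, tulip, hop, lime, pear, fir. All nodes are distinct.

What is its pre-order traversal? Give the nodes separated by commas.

The last element of post-order is the root; it splits in-order into left and right subtrees.
Root aster: left subtree has 0 nodes { }, right has 8 {ivy, rose, fig, tulip, hop, lime, pear, fir}.
  Root tulip: left subtree has 3 nodes {ivy, rose, fig}, right has 4 {hop, lime, pear, fir}.
    Root fig: left subtree has 2 nodes {ivy, rose}, right has 0 { }.
      Root rose: left subtree has 1 node {ivy}, right has 0 { }.
    Root pear: left subtree has 2 nodes {hop, lime}, right has 1 {fir}.
      Root hop: left subtree has 0 nodes { }, right has 1 {lime}.

aster, tulip, fig, rose, ivy, pear, hop, lime, fir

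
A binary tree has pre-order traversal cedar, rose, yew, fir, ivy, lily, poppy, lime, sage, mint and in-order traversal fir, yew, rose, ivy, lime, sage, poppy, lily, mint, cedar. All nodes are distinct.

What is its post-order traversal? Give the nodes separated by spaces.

fir yew sage lime poppy mint lily ivy rose cedar

The first element of pre-order is the root; it splits in-order into left and right subtrees.
Root cedar: left subtree has 9 nodes {fir, yew, rose, ivy, lime, sage, poppy, lily, mint}, right has 0 { }.
  Root rose: left subtree has 2 nodes {fir, yew}, right has 6 {ivy, lime, sage, poppy, lily, mint}.
    Root yew: left subtree has 1 node {fir}, right has 0 { }.
    Root ivy: left subtree has 0 nodes { }, right has 5 {lime, sage, poppy, lily, mint}.
      Root lily: left subtree has 3 nodes {lime, sage, poppy}, right has 1 {mint}.
        Root poppy: left subtree has 2 nodes {lime, sage}, right has 0 { }.
          Root lime: left subtree has 0 nodes { }, right has 1 {sage}.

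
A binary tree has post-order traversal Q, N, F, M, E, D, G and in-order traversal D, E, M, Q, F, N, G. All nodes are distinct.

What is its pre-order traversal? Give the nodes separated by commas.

The last element of post-order is the root; it splits in-order into left and right subtrees.
Root G: left subtree has 6 nodes {D, E, M, Q, F, N}, right has 0 { }.
  Root D: left subtree has 0 nodes { }, right has 5 {E, M, Q, F, N}.
    Root E: left subtree has 0 nodes { }, right has 4 {M, Q, F, N}.
      Root M: left subtree has 0 nodes { }, right has 3 {Q, F, N}.
        Root F: left subtree has 1 node {Q}, right has 1 {N}.

G, D, E, M, F, Q, N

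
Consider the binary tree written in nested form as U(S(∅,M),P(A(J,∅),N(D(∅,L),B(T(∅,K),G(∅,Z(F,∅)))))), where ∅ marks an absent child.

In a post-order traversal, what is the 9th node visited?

F

Post-order visits the left subtree, then the right subtree, then the node.
At U: go left to S.
  At S: no left child.
  At S: go right to M.
    M is a leaf — visit M.
  Visit S.
At U: go right to P.
  At P: go left to A.
    At A: go left to J.
      J is a leaf — visit J.
    At A: no right child.
    Visit A.
  At P: go right to N.
    At N: go left to D.
      At D: no left child.
      At D: go right to L.
        L is a leaf — visit L.
      Visit D.
    At N: go right to B.
      At B: go left to T.
        At T: no left child.
        At T: go right to K.
          K is a leaf — visit K.
        Visit T.
      At B: go right to G.
        At G: no left child.
        At G: go right to Z.
          At Z: go left to F.
            F is a leaf — visit F.
          At Z: no right child.
          Visit Z.
        Visit G.
      Visit B.
    Visit N.
  Visit P.
Visit U.
Full post-order sequence: M, S, J, A, L, D, K, T, F, Z, G, B, N, P, U.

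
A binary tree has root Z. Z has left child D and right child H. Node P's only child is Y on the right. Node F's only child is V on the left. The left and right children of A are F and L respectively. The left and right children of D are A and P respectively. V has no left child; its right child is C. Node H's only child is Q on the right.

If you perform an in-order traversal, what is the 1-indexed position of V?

1

In-order visits the left subtree, then the node, then the right subtree.
At Z: go left to D.
  At D: go left to A.
    At A: go left to F.
      At F: go left to V.
        At V: no left child.
        Visit V.
        At V: go right to C.
          C is a leaf — visit C.
      Visit F.
      At F: no right child.
    Visit A.
    At A: go right to L.
      L is a leaf — visit L.
  Visit D.
  At D: go right to P.
    At P: no left child.
    Visit P.
    At P: go right to Y.
      Y is a leaf — visit Y.
Visit Z.
At Z: go right to H.
  At H: no left child.
  Visit H.
  At H: go right to Q.
    Q is a leaf — visit Q.
Full in-order sequence: V, C, F, A, L, D, P, Y, Z, H, Q.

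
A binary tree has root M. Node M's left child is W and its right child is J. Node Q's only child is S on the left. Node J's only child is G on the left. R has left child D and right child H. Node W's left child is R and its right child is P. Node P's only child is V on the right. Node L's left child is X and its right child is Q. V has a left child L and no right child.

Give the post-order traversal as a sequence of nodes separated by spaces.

Post-order visits the left subtree, then the right subtree, then the node.
At M: go left to W.
  At W: go left to R.
    At R: go left to D.
      D is a leaf — visit D.
    At R: go right to H.
      H is a leaf — visit H.
    Visit R.
  At W: go right to P.
    At P: no left child.
    At P: go right to V.
      At V: go left to L.
        At L: go left to X.
          X is a leaf — visit X.
        At L: go right to Q.
          At Q: go left to S.
            S is a leaf — visit S.
          At Q: no right child.
          Visit Q.
        Visit L.
      At V: no right child.
      Visit V.
    Visit P.
  Visit W.
At M: go right to J.
  At J: go left to G.
    G is a leaf — visit G.
  At J: no right child.
  Visit J.
Visit M.

D H R X S Q L V P W G J M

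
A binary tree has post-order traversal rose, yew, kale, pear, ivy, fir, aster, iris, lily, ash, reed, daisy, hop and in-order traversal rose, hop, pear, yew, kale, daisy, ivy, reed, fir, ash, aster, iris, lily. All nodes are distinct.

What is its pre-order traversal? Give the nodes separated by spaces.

hop rose daisy pear kale yew reed ivy ash fir lily iris aster

The last element of post-order is the root; it splits in-order into left and right subtrees.
Root hop: left subtree has 1 node {rose}, right has 11 {pear, yew, kale, daisy, ivy, reed, fir, ash, aster, iris, lily}.
  Root daisy: left subtree has 3 nodes {pear, yew, kale}, right has 7 {ivy, reed, fir, ash, aster, iris, lily}.
    Root pear: left subtree has 0 nodes { }, right has 2 {yew, kale}.
      Root kale: left subtree has 1 node {yew}, right has 0 { }.
    Root reed: left subtree has 1 node {ivy}, right has 5 {fir, ash, aster, iris, lily}.
      Root ash: left subtree has 1 node {fir}, right has 3 {aster, iris, lily}.
        Root lily: left subtree has 2 nodes {aster, iris}, right has 0 { }.
          Root iris: left subtree has 1 node {aster}, right has 0 { }.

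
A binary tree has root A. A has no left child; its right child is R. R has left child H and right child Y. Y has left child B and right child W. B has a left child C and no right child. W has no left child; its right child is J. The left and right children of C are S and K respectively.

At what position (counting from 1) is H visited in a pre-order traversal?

3

Pre-order visits the node, then its left subtree, then its right subtree.
Visit A.
At A: no left child.
At A: go right to R.
  Visit R.
  At R: go left to H.
    H is a leaf — visit H.
  At R: go right to Y.
    Visit Y.
    At Y: go left to B.
      Visit B.
      At B: go left to C.
        Visit C.
        At C: go left to S.
          S is a leaf — visit S.
        At C: go right to K.
          K is a leaf — visit K.
      At B: no right child.
    At Y: go right to W.
      Visit W.
      At W: no left child.
      At W: go right to J.
        J is a leaf — visit J.
Full pre-order sequence: A, R, H, Y, B, C, S, K, W, J.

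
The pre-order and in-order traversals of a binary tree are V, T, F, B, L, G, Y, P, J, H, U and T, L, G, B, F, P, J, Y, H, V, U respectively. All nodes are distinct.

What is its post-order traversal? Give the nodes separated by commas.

The first element of pre-order is the root; it splits in-order into left and right subtrees.
Root V: left subtree has 9 nodes {T, L, G, B, F, P, J, Y, H}, right has 1 {U}.
  Root T: left subtree has 0 nodes { }, right has 8 {L, G, B, F, P, J, Y, H}.
    Root F: left subtree has 3 nodes {L, G, B}, right has 4 {P, J, Y, H}.
      Root B: left subtree has 2 nodes {L, G}, right has 0 { }.
        Root L: left subtree has 0 nodes { }, right has 1 {G}.
      Root Y: left subtree has 2 nodes {P, J}, right has 1 {H}.
        Root P: left subtree has 0 nodes { }, right has 1 {J}.

G, L, B, J, P, H, Y, F, T, U, V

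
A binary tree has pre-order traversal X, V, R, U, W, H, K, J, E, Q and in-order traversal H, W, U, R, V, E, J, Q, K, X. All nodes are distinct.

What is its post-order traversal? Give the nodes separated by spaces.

H W U R E Q J K V X

The first element of pre-order is the root; it splits in-order into left and right subtrees.
Root X: left subtree has 9 nodes {H, W, U, R, V, E, J, Q, K}, right has 0 { }.
  Root V: left subtree has 4 nodes {H, W, U, R}, right has 4 {E, J, Q, K}.
    Root R: left subtree has 3 nodes {H, W, U}, right has 0 { }.
      Root U: left subtree has 2 nodes {H, W}, right has 0 { }.
        Root W: left subtree has 1 node {H}, right has 0 { }.
    Root K: left subtree has 3 nodes {E, J, Q}, right has 0 { }.
      Root J: left subtree has 1 node {E}, right has 1 {Q}.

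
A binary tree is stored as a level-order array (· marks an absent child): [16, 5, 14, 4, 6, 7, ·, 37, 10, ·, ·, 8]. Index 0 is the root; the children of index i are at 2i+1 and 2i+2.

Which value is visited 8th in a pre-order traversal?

7

Pre-order visits the node, then its left subtree, then its right subtree.
Visit 16.
At 16: go left to 5.
  Visit 5.
  At 5: go left to 4.
    Visit 4.
    At 4: go left to 37.
      37 is a leaf — visit 37.
    At 4: go right to 10.
      10 is a leaf — visit 10.
  At 5: go right to 6.
    6 is a leaf — visit 6.
At 16: go right to 14.
  Visit 14.
  At 14: go left to 7.
    Visit 7.
    At 7: go left to 8.
      8 is a leaf — visit 8.
    At 7: no right child.
  At 14: no right child.
Full pre-order sequence: 16, 5, 4, 37, 10, 6, 14, 7, 8.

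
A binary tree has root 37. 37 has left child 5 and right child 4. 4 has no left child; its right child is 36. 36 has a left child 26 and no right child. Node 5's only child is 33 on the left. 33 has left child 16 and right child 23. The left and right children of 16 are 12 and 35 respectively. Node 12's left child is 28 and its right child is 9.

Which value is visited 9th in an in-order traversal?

In-order visits the left subtree, then the node, then the right subtree.
At 37: go left to 5.
  At 5: go left to 33.
    At 33: go left to 16.
      At 16: go left to 12.
        At 12: go left to 28.
          28 is a leaf — visit 28.
        Visit 12.
        At 12: go right to 9.
          9 is a leaf — visit 9.
      Visit 16.
      At 16: go right to 35.
        35 is a leaf — visit 35.
    Visit 33.
    At 33: go right to 23.
      23 is a leaf — visit 23.
  Visit 5.
  At 5: no right child.
Visit 37.
At 37: go right to 4.
  At 4: no left child.
  Visit 4.
  At 4: go right to 36.
    At 36: go left to 26.
      26 is a leaf — visit 26.
    Visit 36.
    At 36: no right child.
Full in-order sequence: 28, 12, 9, 16, 35, 33, 23, 5, 37, 4, 26, 36.

37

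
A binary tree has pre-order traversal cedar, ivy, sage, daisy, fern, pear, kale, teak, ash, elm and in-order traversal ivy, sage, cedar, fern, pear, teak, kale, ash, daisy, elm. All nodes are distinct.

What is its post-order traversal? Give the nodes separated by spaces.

The first element of pre-order is the root; it splits in-order into left and right subtrees.
Root cedar: left subtree has 2 nodes {ivy, sage}, right has 7 {fern, pear, teak, kale, ash, daisy, elm}.
  Root ivy: left subtree has 0 nodes { }, right has 1 {sage}.
  Root daisy: left subtree has 5 nodes {fern, pear, teak, kale, ash}, right has 1 {elm}.
    Root fern: left subtree has 0 nodes { }, right has 4 {pear, teak, kale, ash}.
      Root pear: left subtree has 0 nodes { }, right has 3 {teak, kale, ash}.
        Root kale: left subtree has 1 node {teak}, right has 1 {ash}.

sage ivy teak ash kale pear fern elm daisy cedar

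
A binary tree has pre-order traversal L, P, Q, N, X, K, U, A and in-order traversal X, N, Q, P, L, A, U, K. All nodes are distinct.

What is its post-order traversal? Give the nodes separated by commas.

The first element of pre-order is the root; it splits in-order into left and right subtrees.
Root L: left subtree has 4 nodes {X, N, Q, P}, right has 3 {A, U, K}.
  Root P: left subtree has 3 nodes {X, N, Q}, right has 0 { }.
    Root Q: left subtree has 2 nodes {X, N}, right has 0 { }.
      Root N: left subtree has 1 node {X}, right has 0 { }.
  Root K: left subtree has 2 nodes {A, U}, right has 0 { }.
    Root U: left subtree has 1 node {A}, right has 0 { }.

X, N, Q, P, A, U, K, L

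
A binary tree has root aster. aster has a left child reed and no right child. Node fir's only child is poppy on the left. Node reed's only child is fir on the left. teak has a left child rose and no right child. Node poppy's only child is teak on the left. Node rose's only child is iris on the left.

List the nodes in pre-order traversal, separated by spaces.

aster reed fir poppy teak rose iris

Pre-order visits the node, then its left subtree, then its right subtree.
Visit aster.
At aster: go left to reed.
  Visit reed.
  At reed: go left to fir.
    Visit fir.
    At fir: go left to poppy.
      Visit poppy.
      At poppy: go left to teak.
        Visit teak.
        At teak: go left to rose.
          Visit rose.
          At rose: go left to iris.
            iris is a leaf — visit iris.
          At rose: no right child.
        At teak: no right child.
      At poppy: no right child.
    At fir: no right child.
  At reed: no right child.
At aster: no right child.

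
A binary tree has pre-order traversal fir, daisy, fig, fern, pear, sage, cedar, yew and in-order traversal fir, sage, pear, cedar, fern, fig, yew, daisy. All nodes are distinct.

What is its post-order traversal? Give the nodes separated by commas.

sage, cedar, pear, fern, yew, fig, daisy, fir

The first element of pre-order is the root; it splits in-order into left and right subtrees.
Root fir: left subtree has 0 nodes { }, right has 7 {sage, pear, cedar, fern, fig, yew, daisy}.
  Root daisy: left subtree has 6 nodes {sage, pear, cedar, fern, fig, yew}, right has 0 { }.
    Root fig: left subtree has 4 nodes {sage, pear, cedar, fern}, right has 1 {yew}.
      Root fern: left subtree has 3 nodes {sage, pear, cedar}, right has 0 { }.
        Root pear: left subtree has 1 node {sage}, right has 1 {cedar}.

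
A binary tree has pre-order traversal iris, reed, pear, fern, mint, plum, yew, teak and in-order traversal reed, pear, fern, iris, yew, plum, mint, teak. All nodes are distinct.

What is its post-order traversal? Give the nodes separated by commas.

fern, pear, reed, yew, plum, teak, mint, iris

The first element of pre-order is the root; it splits in-order into left and right subtrees.
Root iris: left subtree has 3 nodes {reed, pear, fern}, right has 4 {yew, plum, mint, teak}.
  Root reed: left subtree has 0 nodes { }, right has 2 {pear, fern}.
    Root pear: left subtree has 0 nodes { }, right has 1 {fern}.
  Root mint: left subtree has 2 nodes {yew, plum}, right has 1 {teak}.
    Root plum: left subtree has 1 node {yew}, right has 0 { }.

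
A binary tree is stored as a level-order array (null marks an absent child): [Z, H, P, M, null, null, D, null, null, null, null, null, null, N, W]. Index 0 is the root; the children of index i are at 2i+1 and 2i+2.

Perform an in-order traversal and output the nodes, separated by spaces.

In-order visits the left subtree, then the node, then the right subtree.
At Z: go left to H.
  At H: go left to M.
    M is a leaf — visit M.
  Visit H.
  At H: no right child.
Visit Z.
At Z: go right to P.
  At P: no left child.
  Visit P.
  At P: go right to D.
    At D: go left to N.
      N is a leaf — visit N.
    Visit D.
    At D: go right to W.
      W is a leaf — visit W.

M H Z P N D W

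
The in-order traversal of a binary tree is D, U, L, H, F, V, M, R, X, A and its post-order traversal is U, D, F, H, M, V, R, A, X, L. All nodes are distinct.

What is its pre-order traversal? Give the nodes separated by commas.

L, D, U, X, R, V, H, F, M, A

The last element of post-order is the root; it splits in-order into left and right subtrees.
Root L: left subtree has 2 nodes {D, U}, right has 7 {H, F, V, M, R, X, A}.
  Root D: left subtree has 0 nodes { }, right has 1 {U}.
  Root X: left subtree has 5 nodes {H, F, V, M, R}, right has 1 {A}.
    Root R: left subtree has 4 nodes {H, F, V, M}, right has 0 { }.
      Root V: left subtree has 2 nodes {H, F}, right has 1 {M}.
        Root H: left subtree has 0 nodes { }, right has 1 {F}.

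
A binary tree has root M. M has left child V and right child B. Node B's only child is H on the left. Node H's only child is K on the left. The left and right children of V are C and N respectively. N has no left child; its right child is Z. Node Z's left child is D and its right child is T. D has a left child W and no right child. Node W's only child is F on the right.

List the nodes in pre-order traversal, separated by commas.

Pre-order visits the node, then its left subtree, then its right subtree.
Visit M.
At M: go left to V.
  Visit V.
  At V: go left to C.
    C is a leaf — visit C.
  At V: go right to N.
    Visit N.
    At N: no left child.
    At N: go right to Z.
      Visit Z.
      At Z: go left to D.
        Visit D.
        At D: go left to W.
          Visit W.
          At W: no left child.
          At W: go right to F.
            F is a leaf — visit F.
        At D: no right child.
      At Z: go right to T.
        T is a leaf — visit T.
At M: go right to B.
  Visit B.
  At B: go left to H.
    Visit H.
    At H: go left to K.
      K is a leaf — visit K.
    At H: no right child.
  At B: no right child.

M, V, C, N, Z, D, W, F, T, B, H, K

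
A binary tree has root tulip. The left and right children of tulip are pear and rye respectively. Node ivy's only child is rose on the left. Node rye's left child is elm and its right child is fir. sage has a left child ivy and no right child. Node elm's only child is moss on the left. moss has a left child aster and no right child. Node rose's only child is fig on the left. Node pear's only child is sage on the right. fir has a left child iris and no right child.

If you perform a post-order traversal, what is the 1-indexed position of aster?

Post-order visits the left subtree, then the right subtree, then the node.
At tulip: go left to pear.
  At pear: no left child.
  At pear: go right to sage.
    At sage: go left to ivy.
      At ivy: go left to rose.
        At rose: go left to fig.
          fig is a leaf — visit fig.
        At rose: no right child.
        Visit rose.
      At ivy: no right child.
      Visit ivy.
    At sage: no right child.
    Visit sage.
  Visit pear.
At tulip: go right to rye.
  At rye: go left to elm.
    At elm: go left to moss.
      At moss: go left to aster.
        aster is a leaf — visit aster.
      At moss: no right child.
      Visit moss.
    At elm: no right child.
    Visit elm.
  At rye: go right to fir.
    At fir: go left to iris.
      iris is a leaf — visit iris.
    At fir: no right child.
    Visit fir.
  Visit rye.
Visit tulip.
Full post-order sequence: fig, rose, ivy, sage, pear, aster, moss, elm, iris, fir, rye, tulip.

6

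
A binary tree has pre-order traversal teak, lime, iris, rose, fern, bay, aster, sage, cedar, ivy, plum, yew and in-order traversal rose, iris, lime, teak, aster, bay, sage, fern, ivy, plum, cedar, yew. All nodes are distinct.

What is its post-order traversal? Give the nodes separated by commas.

rose, iris, lime, aster, sage, bay, plum, ivy, yew, cedar, fern, teak

The first element of pre-order is the root; it splits in-order into left and right subtrees.
Root teak: left subtree has 3 nodes {rose, iris, lime}, right has 8 {aster, bay, sage, fern, ivy, plum, cedar, yew}.
  Root lime: left subtree has 2 nodes {rose, iris}, right has 0 { }.
    Root iris: left subtree has 1 node {rose}, right has 0 { }.
  Root fern: left subtree has 3 nodes {aster, bay, sage}, right has 4 {ivy, plum, cedar, yew}.
    Root bay: left subtree has 1 node {aster}, right has 1 {sage}.
    Root cedar: left subtree has 2 nodes {ivy, plum}, right has 1 {yew}.
      Root ivy: left subtree has 0 nodes { }, right has 1 {plum}.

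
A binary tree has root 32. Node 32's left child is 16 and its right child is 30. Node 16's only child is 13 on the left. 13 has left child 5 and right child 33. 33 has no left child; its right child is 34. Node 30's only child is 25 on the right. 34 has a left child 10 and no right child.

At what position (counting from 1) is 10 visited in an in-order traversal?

4

In-order visits the left subtree, then the node, then the right subtree.
At 32: go left to 16.
  At 16: go left to 13.
    At 13: go left to 5.
      5 is a leaf — visit 5.
    Visit 13.
    At 13: go right to 33.
      At 33: no left child.
      Visit 33.
      At 33: go right to 34.
        At 34: go left to 10.
          10 is a leaf — visit 10.
        Visit 34.
        At 34: no right child.
  Visit 16.
  At 16: no right child.
Visit 32.
At 32: go right to 30.
  At 30: no left child.
  Visit 30.
  At 30: go right to 25.
    25 is a leaf — visit 25.
Full in-order sequence: 5, 13, 33, 10, 34, 16, 32, 30, 25.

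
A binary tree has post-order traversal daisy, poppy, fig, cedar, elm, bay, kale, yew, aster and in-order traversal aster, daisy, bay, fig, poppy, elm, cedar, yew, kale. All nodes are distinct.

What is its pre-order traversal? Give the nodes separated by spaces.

The last element of post-order is the root; it splits in-order into left and right subtrees.
Root aster: left subtree has 0 nodes { }, right has 8 {daisy, bay, fig, poppy, elm, cedar, yew, kale}.
  Root yew: left subtree has 6 nodes {daisy, bay, fig, poppy, elm, cedar}, right has 1 {kale}.
    Root bay: left subtree has 1 node {daisy}, right has 4 {fig, poppy, elm, cedar}.
      Root elm: left subtree has 2 nodes {fig, poppy}, right has 1 {cedar}.
        Root fig: left subtree has 0 nodes { }, right has 1 {poppy}.

aster yew bay daisy elm fig poppy cedar kale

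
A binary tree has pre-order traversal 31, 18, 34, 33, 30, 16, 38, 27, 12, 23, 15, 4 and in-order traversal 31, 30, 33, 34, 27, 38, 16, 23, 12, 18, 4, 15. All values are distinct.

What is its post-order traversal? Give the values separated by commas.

30, 33, 27, 38, 23, 12, 16, 34, 4, 15, 18, 31

The first element of pre-order is the root; it splits in-order into left and right subtrees.
Root 31: left subtree has 0 nodes { }, right has 11 {30, 33, 34, 27, 38, 16, 23, 12, 18, 4, 15}.
  Root 18: left subtree has 8 nodes {30, 33, 34, 27, 38, 16, 23, 12}, right has 2 {4, 15}.
    Root 34: left subtree has 2 nodes {30, 33}, right has 5 {27, 38, 16, 23, 12}.
      Root 33: left subtree has 1 node {30}, right has 0 { }.
      Root 16: left subtree has 2 nodes {27, 38}, right has 2 {23, 12}.
        Root 38: left subtree has 1 node {27}, right has 0 { }.
        Root 12: left subtree has 1 node {23}, right has 0 { }.
    Root 15: left subtree has 1 node {4}, right has 0 { }.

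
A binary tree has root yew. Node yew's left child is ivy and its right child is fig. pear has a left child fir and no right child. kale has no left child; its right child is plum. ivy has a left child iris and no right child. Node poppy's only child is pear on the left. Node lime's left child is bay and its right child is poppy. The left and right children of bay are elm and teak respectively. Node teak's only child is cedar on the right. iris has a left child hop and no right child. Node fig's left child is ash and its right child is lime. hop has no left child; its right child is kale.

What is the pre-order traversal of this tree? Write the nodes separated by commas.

Pre-order visits the node, then its left subtree, then its right subtree.
Visit yew.
At yew: go left to ivy.
  Visit ivy.
  At ivy: go left to iris.
    Visit iris.
    At iris: go left to hop.
      Visit hop.
      At hop: no left child.
      At hop: go right to kale.
        Visit kale.
        At kale: no left child.
        At kale: go right to plum.
          plum is a leaf — visit plum.
    At iris: no right child.
  At ivy: no right child.
At yew: go right to fig.
  Visit fig.
  At fig: go left to ash.
    ash is a leaf — visit ash.
  At fig: go right to lime.
    Visit lime.
    At lime: go left to bay.
      Visit bay.
      At bay: go left to elm.
        elm is a leaf — visit elm.
      At bay: go right to teak.
        Visit teak.
        At teak: no left child.
        At teak: go right to cedar.
          cedar is a leaf — visit cedar.
    At lime: go right to poppy.
      Visit poppy.
      At poppy: go left to pear.
        Visit pear.
        At pear: go left to fir.
          fir is a leaf — visit fir.
        At pear: no right child.
      At poppy: no right child.

yew, ivy, iris, hop, kale, plum, fig, ash, lime, bay, elm, teak, cedar, poppy, pear, fir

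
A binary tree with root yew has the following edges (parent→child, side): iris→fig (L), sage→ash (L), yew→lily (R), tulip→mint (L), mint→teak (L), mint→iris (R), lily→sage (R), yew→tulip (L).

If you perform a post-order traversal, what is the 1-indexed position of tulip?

5

Post-order visits the left subtree, then the right subtree, then the node.
At yew: go left to tulip.
  At tulip: go left to mint.
    At mint: go left to teak.
      teak is a leaf — visit teak.
    At mint: go right to iris.
      At iris: go left to fig.
        fig is a leaf — visit fig.
      At iris: no right child.
      Visit iris.
    Visit mint.
  At tulip: no right child.
  Visit tulip.
At yew: go right to lily.
  At lily: no left child.
  At lily: go right to sage.
    At sage: go left to ash.
      ash is a leaf — visit ash.
    At sage: no right child.
    Visit sage.
  Visit lily.
Visit yew.
Full post-order sequence: teak, fig, iris, mint, tulip, ash, sage, lily, yew.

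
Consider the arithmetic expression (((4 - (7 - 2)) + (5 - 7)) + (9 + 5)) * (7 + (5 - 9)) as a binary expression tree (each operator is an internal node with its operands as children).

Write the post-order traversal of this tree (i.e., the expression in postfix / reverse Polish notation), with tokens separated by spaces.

4 7 2 - - 5 7 - + 9 5 + + 7 5 9 - + *

Post-order on an expression tree gives postfix notation: for each operator, emit left operand, right operand, then the operator.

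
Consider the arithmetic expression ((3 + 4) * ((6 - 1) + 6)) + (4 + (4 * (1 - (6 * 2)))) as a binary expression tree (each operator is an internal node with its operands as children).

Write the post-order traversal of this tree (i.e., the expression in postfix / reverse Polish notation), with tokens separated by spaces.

3 4 + 6 1 - 6 + * 4 4 1 6 2 * - * + +

Post-order on an expression tree gives postfix notation: for each operator, emit left operand, right operand, then the operator.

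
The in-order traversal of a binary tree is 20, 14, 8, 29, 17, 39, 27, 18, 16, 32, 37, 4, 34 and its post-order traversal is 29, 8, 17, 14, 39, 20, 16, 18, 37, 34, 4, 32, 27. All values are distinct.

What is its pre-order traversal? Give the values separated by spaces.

27 20 39 14 17 8 29 32 18 16 4 37 34

The last element of post-order is the root; it splits in-order into left and right subtrees.
Root 27: left subtree has 6 nodes {20, 14, 8, 29, 17, 39}, right has 6 {18, 16, 32, 37, 4, 34}.
  Root 20: left subtree has 0 nodes { }, right has 5 {14, 8, 29, 17, 39}.
    Root 39: left subtree has 4 nodes {14, 8, 29, 17}, right has 0 { }.
      Root 14: left subtree has 0 nodes { }, right has 3 {8, 29, 17}.
        Root 17: left subtree has 2 nodes {8, 29}, right has 0 { }.
          Root 8: left subtree has 0 nodes { }, right has 1 {29}.
  Root 32: left subtree has 2 nodes {18, 16}, right has 3 {37, 4, 34}.
    Root 18: left subtree has 0 nodes { }, right has 1 {16}.
    Root 4: left subtree has 1 node {37}, right has 1 {34}.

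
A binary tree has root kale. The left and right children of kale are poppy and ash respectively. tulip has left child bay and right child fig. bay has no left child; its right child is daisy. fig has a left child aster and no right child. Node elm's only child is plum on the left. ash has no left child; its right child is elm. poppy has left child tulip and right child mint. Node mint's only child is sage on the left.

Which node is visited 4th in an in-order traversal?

aster

In-order visits the left subtree, then the node, then the right subtree.
At kale: go left to poppy.
  At poppy: go left to tulip.
    At tulip: go left to bay.
      At bay: no left child.
      Visit bay.
      At bay: go right to daisy.
        daisy is a leaf — visit daisy.
    Visit tulip.
    At tulip: go right to fig.
      At fig: go left to aster.
        aster is a leaf — visit aster.
      Visit fig.
      At fig: no right child.
  Visit poppy.
  At poppy: go right to mint.
    At mint: go left to sage.
      sage is a leaf — visit sage.
    Visit mint.
    At mint: no right child.
Visit kale.
At kale: go right to ash.
  At ash: no left child.
  Visit ash.
  At ash: go right to elm.
    At elm: go left to plum.
      plum is a leaf — visit plum.
    Visit elm.
    At elm: no right child.
Full in-order sequence: bay, daisy, tulip, aster, fig, poppy, sage, mint, kale, ash, plum, elm.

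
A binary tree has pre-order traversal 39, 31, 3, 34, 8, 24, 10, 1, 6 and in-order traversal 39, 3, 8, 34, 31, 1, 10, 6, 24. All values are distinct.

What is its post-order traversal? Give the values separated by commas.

8, 34, 3, 1, 6, 10, 24, 31, 39

The first element of pre-order is the root; it splits in-order into left and right subtrees.
Root 39: left subtree has 0 nodes { }, right has 8 {3, 8, 34, 31, 1, 10, 6, 24}.
  Root 31: left subtree has 3 nodes {3, 8, 34}, right has 4 {1, 10, 6, 24}.
    Root 3: left subtree has 0 nodes { }, right has 2 {8, 34}.
      Root 34: left subtree has 1 node {8}, right has 0 { }.
    Root 24: left subtree has 3 nodes {1, 10, 6}, right has 0 { }.
      Root 10: left subtree has 1 node {1}, right has 1 {6}.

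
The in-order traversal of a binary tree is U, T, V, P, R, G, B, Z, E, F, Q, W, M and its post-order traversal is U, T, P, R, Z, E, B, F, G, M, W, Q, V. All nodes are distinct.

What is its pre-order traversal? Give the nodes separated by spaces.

V T U Q G R P F B E Z W M

The last element of post-order is the root; it splits in-order into left and right subtrees.
Root V: left subtree has 2 nodes {U, T}, right has 10 {P, R, G, B, Z, E, F, Q, W, M}.
  Root T: left subtree has 1 node {U}, right has 0 { }.
  Root Q: left subtree has 7 nodes {P, R, G, B, Z, E, F}, right has 2 {W, M}.
    Root G: left subtree has 2 nodes {P, R}, right has 4 {B, Z, E, F}.
      Root R: left subtree has 1 node {P}, right has 0 { }.
      Root F: left subtree has 3 nodes {B, Z, E}, right has 0 { }.
        Root B: left subtree has 0 nodes { }, right has 2 {Z, E}.
          Root E: left subtree has 1 node {Z}, right has 0 { }.
    Root W: left subtree has 0 nodes { }, right has 1 {M}.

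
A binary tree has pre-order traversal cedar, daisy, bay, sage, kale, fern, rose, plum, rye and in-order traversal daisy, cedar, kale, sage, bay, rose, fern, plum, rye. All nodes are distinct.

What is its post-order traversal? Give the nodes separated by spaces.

daisy kale sage rose rye plum fern bay cedar

The first element of pre-order is the root; it splits in-order into left and right subtrees.
Root cedar: left subtree has 1 node {daisy}, right has 7 {kale, sage, bay, rose, fern, plum, rye}.
  Root bay: left subtree has 2 nodes {kale, sage}, right has 4 {rose, fern, plum, rye}.
    Root sage: left subtree has 1 node {kale}, right has 0 { }.
    Root fern: left subtree has 1 node {rose}, right has 2 {plum, rye}.
      Root plum: left subtree has 0 nodes { }, right has 1 {rye}.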